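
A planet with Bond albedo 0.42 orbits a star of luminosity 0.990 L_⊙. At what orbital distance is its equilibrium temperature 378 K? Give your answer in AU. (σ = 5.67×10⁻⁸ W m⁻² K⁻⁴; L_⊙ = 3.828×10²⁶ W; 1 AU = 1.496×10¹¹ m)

d ≈ 0.411 AU

L = 0.990 × 3.828×10²⁶ = 3.79×10²⁶ W.
From T_eq⁴ = L(1−A)/(16πσd²): d = √[L(1−A)/(16πσT_eq⁴)].
d = √[3.79×10²⁶ × 0.58 / (16π × 5.67×10⁻⁸ × (378)⁴)] = 6.15×10¹⁰ m = 0.411 AU.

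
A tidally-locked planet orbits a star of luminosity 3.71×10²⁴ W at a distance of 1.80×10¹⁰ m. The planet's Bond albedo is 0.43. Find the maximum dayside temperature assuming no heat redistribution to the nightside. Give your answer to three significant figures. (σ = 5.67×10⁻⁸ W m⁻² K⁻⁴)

Flux: S = L/(4πd²) = 3.71×10²⁴/(4π×(1.80×10¹⁰)²) = 911 W m⁻².
With no redistribution each surface element balances locally: S(1−A) = σT⁴.
T = [911 × 0.57 / 5.67×10⁻⁸]^(1/4) = (9.16×10⁹)^(1/4) = 309 K.

T_ss ≈ 309 K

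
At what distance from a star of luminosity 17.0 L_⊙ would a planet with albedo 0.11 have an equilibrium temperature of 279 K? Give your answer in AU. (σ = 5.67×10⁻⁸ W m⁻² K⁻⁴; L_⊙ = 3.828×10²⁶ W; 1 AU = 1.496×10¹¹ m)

L = 17.0 × 3.828×10²⁶ = 6.51×10²⁷ W.
From T_eq⁴ = L(1−A)/(16πσd²): d = √[L(1−A)/(16πσT_eq⁴)].
d = √[6.51×10²⁷ × 0.89 / (16π × 5.67×10⁻⁸ × (279)⁴)] = 5.79×10¹¹ m = 3.87 AU.

d ≈ 3.87 AU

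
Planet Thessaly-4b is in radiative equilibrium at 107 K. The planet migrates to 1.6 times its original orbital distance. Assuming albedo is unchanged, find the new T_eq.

T_eq ∝ L^(1/4) · d^(−1/2).
T′ = 107 / 1.6^(1/2) = 84.6 K.

T_eq ≈ 84.6 K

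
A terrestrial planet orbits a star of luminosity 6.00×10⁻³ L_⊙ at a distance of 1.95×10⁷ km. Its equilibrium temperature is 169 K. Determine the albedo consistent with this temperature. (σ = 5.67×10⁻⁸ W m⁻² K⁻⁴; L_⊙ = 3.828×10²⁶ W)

d = 1.95×10⁷ km = 1.95×10¹⁰ m.
L = 6.00×10⁻³ × 3.828×10²⁶ = 2.30×10²⁴ W.
Flux: S = L/(4πd²) = 2.30×10²⁴/(4π×(1.95×10¹⁰)²) = 481 W m⁻².
From T_eq⁴ = S(1−A)/(4σ): 1−A = 4σT_eq⁴/S.
1−A = 4 × 5.67×10⁻⁸ × (169)⁴ / 481 = 0.385.

A ≈ 0.62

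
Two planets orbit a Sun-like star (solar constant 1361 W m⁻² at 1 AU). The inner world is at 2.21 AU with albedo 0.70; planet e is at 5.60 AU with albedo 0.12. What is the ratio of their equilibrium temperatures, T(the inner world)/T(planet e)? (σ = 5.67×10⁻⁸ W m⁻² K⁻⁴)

T_eq = [S₀(1−A)/(4σd²)]^(1/4), so T ∝ (1−A)^(1/4) / √d.
T₁ = [1361×0.30/(4×5.67×10⁻⁸×2.21²)]^(1/4) = 138.56 K.
T₂ = [1361×0.88/(4×5.67×10⁻⁸×5.60²)]^(1/4) = 113.91 K.

T₁/T₂ ≈ 1.216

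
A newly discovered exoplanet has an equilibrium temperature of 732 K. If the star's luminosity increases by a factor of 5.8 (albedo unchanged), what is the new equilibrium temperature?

T_eq ≈ 1140 K

T_eq ∝ L^(1/4) · d^(−1/2).
T′ = 732 × 5.8^(1/4) = 1140 K.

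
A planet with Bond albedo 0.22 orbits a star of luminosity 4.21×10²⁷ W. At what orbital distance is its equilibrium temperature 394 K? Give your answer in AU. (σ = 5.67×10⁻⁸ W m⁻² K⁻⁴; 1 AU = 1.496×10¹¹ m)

d ≈ 1.46 AU

From T_eq⁴ = L(1−A)/(16πσd²): d = √[L(1−A)/(16πσT_eq⁴)].
d = √[4.21×10²⁷ × 0.78 / (16π × 5.67×10⁻⁸ × (394)⁴)] = 2.19×10¹¹ m = 1.46 AU.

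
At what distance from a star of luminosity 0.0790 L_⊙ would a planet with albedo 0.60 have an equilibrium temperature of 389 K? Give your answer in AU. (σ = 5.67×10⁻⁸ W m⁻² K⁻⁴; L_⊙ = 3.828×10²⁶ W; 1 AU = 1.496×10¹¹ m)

d ≈ 0.0910 AU

L = 0.0790 × 3.828×10²⁶ = 3.02×10²⁵ W.
From T_eq⁴ = L(1−A)/(16πσd²): d = √[L(1−A)/(16πσT_eq⁴)].
d = √[3.02×10²⁵ × 0.40 / (16π × 5.67×10⁻⁸ × (389)⁴)] = 1.36×10¹⁰ m = 0.0910 AU.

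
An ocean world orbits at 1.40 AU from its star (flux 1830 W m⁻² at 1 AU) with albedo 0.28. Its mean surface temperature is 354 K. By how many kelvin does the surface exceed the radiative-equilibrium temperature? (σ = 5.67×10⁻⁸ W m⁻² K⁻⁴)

ΔT ≈ 120.7 K

S = 1830/1.40² = 933.7 W m⁻².
T_eq = [S(1−A)/(4σ)]^(1/4) = [933.7×0.72/(4×5.67×10⁻⁸)]^(1/4) = 233.3 K.
ΔT = T_surf − T_eq = 354 − 233.3.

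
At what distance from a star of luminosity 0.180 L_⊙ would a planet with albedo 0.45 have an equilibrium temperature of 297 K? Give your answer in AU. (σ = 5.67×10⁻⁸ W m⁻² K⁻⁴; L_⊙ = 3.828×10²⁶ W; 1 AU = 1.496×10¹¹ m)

L = 0.180 × 3.828×10²⁶ = 6.89×10²⁵ W.
From T_eq⁴ = L(1−A)/(16πσd²): d = √[L(1−A)/(16πσT_eq⁴)].
d = √[6.89×10²⁵ × 0.55 / (16π × 5.67×10⁻⁸ × (297)⁴)] = 4.13×10¹⁰ m = 0.276 AU.

d ≈ 0.276 AU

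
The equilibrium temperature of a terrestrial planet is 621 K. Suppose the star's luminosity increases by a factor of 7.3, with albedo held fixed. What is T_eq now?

T_eq ≈ 1020 K

T_eq ∝ L^(1/4) · d^(−1/2).
T′ = 621 × 7.3^(1/4) = 1020 K.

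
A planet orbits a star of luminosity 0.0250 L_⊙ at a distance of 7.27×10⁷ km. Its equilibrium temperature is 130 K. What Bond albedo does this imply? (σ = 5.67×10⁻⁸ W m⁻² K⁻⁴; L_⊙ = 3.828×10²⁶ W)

d = 7.27×10⁷ km = 7.27×10¹⁰ m.
L = 0.0250 × 3.828×10²⁶ = 9.57×10²⁴ W.
Flux: S = L/(4πd²) = 9.57×10²⁴/(4π×(7.27×10¹⁰)²) = 144 W m⁻².
From T_eq⁴ = S(1−A)/(4σ): 1−A = 4σT_eq⁴/S.
1−A = 4 × 5.67×10⁻⁸ × (130)⁴ / 144 = 0.450.

A ≈ 0.55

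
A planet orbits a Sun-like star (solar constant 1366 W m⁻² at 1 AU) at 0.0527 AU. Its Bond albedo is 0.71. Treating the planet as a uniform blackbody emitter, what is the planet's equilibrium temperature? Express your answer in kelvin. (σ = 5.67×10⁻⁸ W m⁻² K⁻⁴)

Flux at 0.0527 AU: S = 1366/0.0527² = 4.92×10⁵ W m⁻².
Energy balance: absorbed = emitted ⇒ πR²·S(1−A) = 4πR²·σT_eq⁴, so T_eq⁴ = S(1−A)/(4σ).
T_eq = [4.92×10⁵ × 0.29 / (4 × 5.67×10⁻⁸)]^(1/4) = (6.29×10¹¹)^(1/4) = 891 K.

T_eq ≈ 891 K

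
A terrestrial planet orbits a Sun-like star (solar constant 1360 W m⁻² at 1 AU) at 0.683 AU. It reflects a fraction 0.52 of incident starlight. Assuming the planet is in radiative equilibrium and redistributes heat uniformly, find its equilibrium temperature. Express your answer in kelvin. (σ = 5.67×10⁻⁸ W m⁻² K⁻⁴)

Flux at 0.683 AU: S = 1360/0.683² = 2920 W m⁻².
Energy balance: absorbed = emitted ⇒ πR²·S(1−A) = 4πR²·σT_eq⁴, so T_eq⁴ = S(1−A)/(4σ).
T_eq = [2920 × 0.48 / (4 × 5.67×10⁻⁸)]^(1/4) = (6.17×10⁹)^(1/4) = 280 K.

T_eq ≈ 280 K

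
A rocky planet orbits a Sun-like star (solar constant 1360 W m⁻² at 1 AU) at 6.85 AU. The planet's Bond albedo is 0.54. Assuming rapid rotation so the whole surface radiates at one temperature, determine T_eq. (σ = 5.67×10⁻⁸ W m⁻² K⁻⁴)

Flux at 6.85 AU: S = 1360/6.85² = 29.0 W m⁻².
Energy balance: absorbed = emitted ⇒ πR²·S(1−A) = 4πR²·σT_eq⁴, so T_eq⁴ = S(1−A)/(4σ).
T_eq = [29.0 × 0.46 / (4 × 5.67×10⁻⁸)]^(1/4) = (5.88×10⁷)^(1/4) = 87.6 K.

T_eq ≈ 87.6 K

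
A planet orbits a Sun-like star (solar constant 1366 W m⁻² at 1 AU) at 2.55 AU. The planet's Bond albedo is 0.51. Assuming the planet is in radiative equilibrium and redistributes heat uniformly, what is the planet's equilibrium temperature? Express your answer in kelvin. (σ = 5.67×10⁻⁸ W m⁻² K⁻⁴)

Flux at 2.55 AU: S = 1366/2.55² = 210 W m⁻².
Energy balance: absorbed = emitted ⇒ πR²·S(1−A) = 4πR²·σT_eq⁴, so T_eq⁴ = S(1−A)/(4σ).
T_eq = [210 × 0.49 / (4 × 5.67×10⁻⁸)]^(1/4) = (4.54×10⁸)^(1/4) = 146 K.

T_eq ≈ 146 K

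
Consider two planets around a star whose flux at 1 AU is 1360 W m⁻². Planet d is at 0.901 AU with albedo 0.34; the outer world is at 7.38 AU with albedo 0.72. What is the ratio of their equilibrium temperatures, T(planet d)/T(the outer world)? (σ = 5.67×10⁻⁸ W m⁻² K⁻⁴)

T_eq = [S₀(1−A)/(4σd²)]^(1/4), so T ∝ (1−A)^(1/4) / √d.
T₁ = [1360×0.66/(4×5.67×10⁻⁸×0.901²)]^(1/4) = 264.24 K.
T₂ = [1360×0.28/(4×5.67×10⁻⁸×7.38²)]^(1/4) = 74.51 K.

T₁/T₂ ≈ 3.546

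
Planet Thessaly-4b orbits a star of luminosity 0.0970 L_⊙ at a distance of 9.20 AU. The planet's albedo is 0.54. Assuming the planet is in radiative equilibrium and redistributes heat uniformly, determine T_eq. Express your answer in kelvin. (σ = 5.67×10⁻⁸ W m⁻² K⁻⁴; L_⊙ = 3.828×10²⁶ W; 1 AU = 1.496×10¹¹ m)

T_eq ≈ 42.2 K

d = 9.20 AU = 1.38×10¹² m.
L = 0.0970 × 3.828×10²⁶ = 3.71×10²⁵ W.
Flux: S = L/(4πd²) = 3.71×10²⁵/(4π×(1.38×10¹²)²) = 1.56 W m⁻².
Energy balance: absorbed = emitted ⇒ πR²·S(1−A) = 4πR²·σT_eq⁴, so T_eq⁴ = S(1−A)/(4σ).
T_eq = [1.56 × 0.46 / (4 × 5.67×10⁻⁸)]^(1/4) = (3.16×10⁶)^(1/4) = 42.2 K.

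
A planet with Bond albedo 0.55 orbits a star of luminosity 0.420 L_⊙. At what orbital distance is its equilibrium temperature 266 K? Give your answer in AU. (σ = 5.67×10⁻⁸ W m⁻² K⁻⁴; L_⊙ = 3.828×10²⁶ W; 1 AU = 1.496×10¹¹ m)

L = 0.420 × 3.828×10²⁶ = 1.61×10²⁶ W.
From T_eq⁴ = L(1−A)/(16πσd²): d = √[L(1−A)/(16πσT_eq⁴)].
d = √[1.61×10²⁶ × 0.45 / (16π × 5.67×10⁻⁸ × (266)⁴)] = 7.12×10¹⁰ m = 0.476 AU.

d ≈ 0.476 AU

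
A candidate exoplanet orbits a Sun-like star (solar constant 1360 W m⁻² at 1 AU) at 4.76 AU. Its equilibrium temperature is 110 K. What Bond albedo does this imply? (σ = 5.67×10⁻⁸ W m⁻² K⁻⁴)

A ≈ 0.45

Flux at 4.76 AU: S = 1360/4.76² = 60.0 W m⁻².
From T_eq⁴ = S(1−A)/(4σ): 1−A = 4σT_eq⁴/S.
1−A = 4 × 5.67×10⁻⁸ × (110)⁴ / 60.0 = 0.553.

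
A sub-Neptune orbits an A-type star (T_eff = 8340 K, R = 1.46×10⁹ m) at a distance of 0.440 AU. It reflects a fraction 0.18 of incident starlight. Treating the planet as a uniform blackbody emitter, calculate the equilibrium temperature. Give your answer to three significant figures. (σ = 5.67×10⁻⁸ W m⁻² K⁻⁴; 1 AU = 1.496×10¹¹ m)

d = 0.440 AU = 6.58×10¹⁰ m.
L = 4πR_⋆²σT_⋆⁴ = 4π(1.46×10⁹)² × 5.67×10⁻⁸ × (8340)⁴ = 7.35×10²⁷ W.
S = L/(4πd²) = 1.35×10⁵ W m⁻².
Energy balance: absorbed = emitted ⇒ πR²·S(1−A) = 4πR²·σT_eq⁴, so T_eq⁴ = S(1−A)/(4σ).
T_eq = [1.35×10⁵ × 0.82 / (4 × 5.67×10⁻⁸)]^(1/4) = (4.88×10¹¹)^(1/4) = 836 K.

T_eq ≈ 836 K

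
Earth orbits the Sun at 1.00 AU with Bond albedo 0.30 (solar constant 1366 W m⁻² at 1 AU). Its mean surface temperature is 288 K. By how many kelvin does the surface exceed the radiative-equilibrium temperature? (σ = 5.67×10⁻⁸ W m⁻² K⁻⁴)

ΔT ≈ 33.2 K

S = 1366/1.00² = 1366 W m⁻².
T_eq = [S(1−A)/(4σ)]^(1/4) = [1366×0.70/(4×5.67×10⁻⁸)]^(1/4) = 254.8 K.
ΔT = T_surf − T_eq = 288 − 254.8.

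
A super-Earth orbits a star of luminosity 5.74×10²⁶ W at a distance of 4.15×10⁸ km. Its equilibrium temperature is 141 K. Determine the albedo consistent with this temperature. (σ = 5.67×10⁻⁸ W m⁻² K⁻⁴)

d = 4.15×10⁸ km = 4.15×10¹¹ m.
Flux: S = L/(4πd²) = 5.74×10²⁶/(4π×(4.15×10¹¹)²) = 265 W m⁻².
From T_eq⁴ = S(1−A)/(4σ): 1−A = 4σT_eq⁴/S.
1−A = 4 × 5.67×10⁻⁸ × (141)⁴ / 265 = 0.338.

A ≈ 0.66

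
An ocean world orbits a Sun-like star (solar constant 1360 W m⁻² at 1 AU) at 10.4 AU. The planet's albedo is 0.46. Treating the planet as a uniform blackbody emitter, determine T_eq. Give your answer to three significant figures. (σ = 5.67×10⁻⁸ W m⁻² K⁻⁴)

T_eq ≈ 74.0 K

Flux at 10.4 AU: S = 1360/10.4² = 12.6 W m⁻².
Energy balance: absorbed = emitted ⇒ πR²·S(1−A) = 4πR²·σT_eq⁴, so T_eq⁴ = S(1−A)/(4σ).
T_eq = [12.6 × 0.54 / (4 × 5.67×10⁻⁸)]^(1/4) = (2.99×10⁷)^(1/4) = 74.0 K.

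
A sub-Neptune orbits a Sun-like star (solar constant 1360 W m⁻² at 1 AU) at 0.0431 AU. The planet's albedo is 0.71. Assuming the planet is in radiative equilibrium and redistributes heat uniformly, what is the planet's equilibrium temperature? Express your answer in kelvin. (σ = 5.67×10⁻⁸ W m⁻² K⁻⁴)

T_eq ≈ 984 K

Flux at 0.0431 AU: S = 1360/0.0431² = 7.32×10⁵ W m⁻².
Energy balance: absorbed = emitted ⇒ πR²·S(1−A) = 4πR²·σT_eq⁴, so T_eq⁴ = S(1−A)/(4σ).
T_eq = [7.32×10⁵ × 0.29 / (4 × 5.67×10⁻⁸)]^(1/4) = (9.36×10¹¹)^(1/4) = 984 K.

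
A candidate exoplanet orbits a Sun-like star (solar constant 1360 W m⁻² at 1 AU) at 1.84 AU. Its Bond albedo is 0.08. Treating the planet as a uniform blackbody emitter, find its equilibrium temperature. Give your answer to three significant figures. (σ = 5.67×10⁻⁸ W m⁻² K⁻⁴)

T_eq ≈ 201 K

Flux at 1.84 AU: S = 1360/1.84² = 402 W m⁻².
Energy balance: absorbed = emitted ⇒ πR²·S(1−A) = 4πR²·σT_eq⁴, so T_eq⁴ = S(1−A)/(4σ).
T_eq = [402 × 0.92 / (4 × 5.67×10⁻⁸)]^(1/4) = (1.63×10⁹)^(1/4) = 201 K.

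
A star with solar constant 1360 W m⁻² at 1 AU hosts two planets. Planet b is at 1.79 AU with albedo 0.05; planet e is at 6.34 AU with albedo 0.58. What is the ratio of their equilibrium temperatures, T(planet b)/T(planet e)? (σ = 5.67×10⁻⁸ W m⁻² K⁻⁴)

T₁/T₂ ≈ 2.308

T_eq = [S₀(1−A)/(4σd²)]^(1/4), so T ∝ (1−A)^(1/4) / √d.
T₁ = [1360×0.95/(4×5.67×10⁻⁸×1.79²)]^(1/4) = 205.34 K.
T₂ = [1360×0.42/(4×5.67×10⁻⁸×6.34²)]^(1/4) = 88.97 K.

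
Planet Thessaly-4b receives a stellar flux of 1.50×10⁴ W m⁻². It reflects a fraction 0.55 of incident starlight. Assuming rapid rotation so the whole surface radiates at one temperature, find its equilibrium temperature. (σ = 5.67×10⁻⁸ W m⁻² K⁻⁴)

T_eq ≈ 415 K

Energy balance: absorbed = emitted ⇒ πR²·S(1−A) = 4πR²·σT_eq⁴, so T_eq⁴ = S(1−A)/(4σ).
T_eq = [1.50×10⁴ × 0.45 / (4 × 5.67×10⁻⁸)]^(1/4) = (2.98×10¹⁰)^(1/4) = 415 K.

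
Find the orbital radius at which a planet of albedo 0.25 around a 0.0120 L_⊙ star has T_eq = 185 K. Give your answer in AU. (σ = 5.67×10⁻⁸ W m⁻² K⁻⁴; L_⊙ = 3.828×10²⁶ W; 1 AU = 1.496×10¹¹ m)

L = 0.0120 × 3.828×10²⁶ = 4.59×10²⁴ W.
From T_eq⁴ = L(1−A)/(16πσd²): d = √[L(1−A)/(16πσT_eq⁴)].
d = √[4.59×10²⁴ × 0.75 / (16π × 5.67×10⁻⁸ × (185)⁴)] = 3.21×10¹⁰ m = 0.215 AU.

d ≈ 0.215 AU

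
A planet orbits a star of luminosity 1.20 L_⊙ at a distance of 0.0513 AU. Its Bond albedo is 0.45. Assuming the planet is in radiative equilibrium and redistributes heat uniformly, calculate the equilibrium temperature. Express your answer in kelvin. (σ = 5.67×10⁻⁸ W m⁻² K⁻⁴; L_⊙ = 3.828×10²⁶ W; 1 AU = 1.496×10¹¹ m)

d = 0.0513 AU = 7.67×10⁹ m.
L = 1.20 × 3.828×10²⁶ = 4.59×10²⁶ W.
Flux: S = L/(4πd²) = 4.59×10²⁶/(4π×(7.67×10⁹)²) = 6.21×10⁵ W m⁻².
Energy balance: absorbed = emitted ⇒ πR²·S(1−A) = 4πR²·σT_eq⁴, so T_eq⁴ = S(1−A)/(4σ).
T_eq = [6.21×10⁵ × 0.55 / (4 × 5.67×10⁻⁸)]^(1/4) = (1.51×10¹²)^(1/4) = 1110 K.

T_eq ≈ 1110 K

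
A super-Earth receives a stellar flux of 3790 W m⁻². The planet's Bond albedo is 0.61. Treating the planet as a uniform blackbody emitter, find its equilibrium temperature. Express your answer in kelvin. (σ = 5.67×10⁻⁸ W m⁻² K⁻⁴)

T_eq ≈ 284 K

Energy balance: absorbed = emitted ⇒ πR²·S(1−A) = 4πR²·σT_eq⁴, so T_eq⁴ = S(1−A)/(4σ).
T_eq = [3790 × 0.39 / (4 × 5.67×10⁻⁸)]^(1/4) = (6.52×10⁹)^(1/4) = 284 K.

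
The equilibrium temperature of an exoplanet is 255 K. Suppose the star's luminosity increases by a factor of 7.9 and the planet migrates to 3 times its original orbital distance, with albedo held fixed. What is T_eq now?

T_eq ∝ L^(1/4) · d^(−1/2).
T′ = 255 × 7.9^(1/4) / 3^(1/2) = 247 K.

T_eq ≈ 247 K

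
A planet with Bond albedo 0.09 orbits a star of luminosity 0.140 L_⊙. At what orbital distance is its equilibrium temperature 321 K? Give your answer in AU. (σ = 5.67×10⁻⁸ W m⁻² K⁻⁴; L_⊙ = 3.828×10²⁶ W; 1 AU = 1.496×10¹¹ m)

L = 0.140 × 3.828×10²⁶ = 5.36×10²⁵ W.
From T_eq⁴ = L(1−A)/(16πσd²): d = √[L(1−A)/(16πσT_eq⁴)].
d = √[5.36×10²⁵ × 0.91 / (16π × 5.67×10⁻⁸ × (321)⁴)] = 4.01×10¹⁰ m = 0.268 AU.

d ≈ 0.268 AU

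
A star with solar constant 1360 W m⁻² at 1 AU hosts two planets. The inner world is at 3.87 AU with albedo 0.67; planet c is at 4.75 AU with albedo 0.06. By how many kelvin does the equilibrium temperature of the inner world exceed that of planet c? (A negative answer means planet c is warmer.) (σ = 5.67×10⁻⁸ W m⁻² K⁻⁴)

ΔT ≈ -18.5 K

T_eq = [S₀(1−A)/(4σd²)]^(1/4), so T ∝ (1−A)^(1/4) / √d.
T₁ = [1360×0.33/(4×5.67×10⁻⁸×3.87²)]^(1/4) = 107.21 K.
T₂ = [1360×0.94/(4×5.67×10⁻⁸×4.75²)]^(1/4) = 125.72 K.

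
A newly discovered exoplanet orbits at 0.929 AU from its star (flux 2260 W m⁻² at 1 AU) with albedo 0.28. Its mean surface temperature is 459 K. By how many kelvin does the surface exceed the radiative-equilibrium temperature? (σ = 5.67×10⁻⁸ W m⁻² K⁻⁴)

S = 2260/0.929² = 2619 W m⁻².
T_eq = [S(1−A)/(4σ)]^(1/4) = [2619×0.72/(4×5.67×10⁻⁸)]^(1/4) = 302.0 K.
ΔT = T_surf − T_eq = 459 − 302.0.

ΔT ≈ 157.0 K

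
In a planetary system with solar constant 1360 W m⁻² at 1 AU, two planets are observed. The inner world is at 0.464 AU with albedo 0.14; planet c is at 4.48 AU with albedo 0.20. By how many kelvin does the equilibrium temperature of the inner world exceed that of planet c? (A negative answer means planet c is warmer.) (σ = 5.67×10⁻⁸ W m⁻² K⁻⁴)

T_eq = [S₀(1−A)/(4σd²)]^(1/4), so T ∝ (1−A)^(1/4) / √d.
T₁ = [1360×0.86/(4×5.67×10⁻⁸×0.464²)]^(1/4) = 393.40 K.
T₂ = [1360×0.80/(4×5.67×10⁻⁸×4.48²)]^(1/4) = 124.34 K.

ΔT ≈ 269.1 K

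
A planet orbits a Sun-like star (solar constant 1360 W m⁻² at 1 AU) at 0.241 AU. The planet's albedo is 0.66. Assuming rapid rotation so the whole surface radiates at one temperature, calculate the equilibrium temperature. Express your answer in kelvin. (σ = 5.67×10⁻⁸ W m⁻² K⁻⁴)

Flux at 0.241 AU: S = 1360/0.241² = 2.34×10⁴ W m⁻².
Energy balance: absorbed = emitted ⇒ πR²·S(1−A) = 4πR²·σT_eq⁴, so T_eq⁴ = S(1−A)/(4σ).
T_eq = [2.34×10⁴ × 0.34 / (4 × 5.67×10⁻⁸)]^(1/4) = (3.51×10¹⁰)^(1/4) = 433 K.

T_eq ≈ 433 K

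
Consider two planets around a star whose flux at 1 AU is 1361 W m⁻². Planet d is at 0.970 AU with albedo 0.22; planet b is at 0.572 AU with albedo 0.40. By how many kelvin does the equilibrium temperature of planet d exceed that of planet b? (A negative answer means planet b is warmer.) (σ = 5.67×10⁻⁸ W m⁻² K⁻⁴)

T_eq = [S₀(1−A)/(4σd²)]^(1/4), so T ∝ (1−A)^(1/4) / √d.
T₁ = [1361×0.78/(4×5.67×10⁻⁸×0.970²)]^(1/4) = 265.58 K.
T₂ = [1361×0.60/(4×5.67×10⁻⁸×0.572²)]^(1/4) = 323.89 K.

ΔT ≈ -58.3 K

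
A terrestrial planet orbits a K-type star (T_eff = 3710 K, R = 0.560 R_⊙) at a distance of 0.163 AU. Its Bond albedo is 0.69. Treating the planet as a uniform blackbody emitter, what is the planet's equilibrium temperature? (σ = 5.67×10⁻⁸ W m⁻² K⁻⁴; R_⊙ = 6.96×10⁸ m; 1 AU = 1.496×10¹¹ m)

T_eq ≈ 247 K

R_⋆ = 0.560 × 6.96×10⁸ = 3.90×10⁸ m.
d = 0.163 AU = 2.44×10¹⁰ m.
L = 4πR_⋆²σT_⋆⁴ = 4π(3.90×10⁸)² × 5.67×10⁻⁸ × (3710)⁴ = 2.05×10²⁵ W.
S = L/(4πd²) = 2740 W m⁻².
Energy balance: absorbed = emitted ⇒ πR²·S(1−A) = 4πR²·σT_eq⁴, so T_eq⁴ = S(1−A)/(4σ).
T_eq = [2740 × 0.31 / (4 × 5.67×10⁻⁸)]^(1/4) = (3.75×10⁹)^(1/4) = 247 K.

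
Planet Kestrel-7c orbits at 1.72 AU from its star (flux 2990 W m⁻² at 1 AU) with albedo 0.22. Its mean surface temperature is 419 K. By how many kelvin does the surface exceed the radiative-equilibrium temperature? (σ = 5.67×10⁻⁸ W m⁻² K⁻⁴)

ΔT ≈ 176.2 K

S = 2990/1.72² = 1011 W m⁻².
T_eq = [S(1−A)/(4σ)]^(1/4) = [1011×0.78/(4×5.67×10⁻⁸)]^(1/4) = 242.8 K.
ΔT = T_surf − T_eq = 419 − 242.8.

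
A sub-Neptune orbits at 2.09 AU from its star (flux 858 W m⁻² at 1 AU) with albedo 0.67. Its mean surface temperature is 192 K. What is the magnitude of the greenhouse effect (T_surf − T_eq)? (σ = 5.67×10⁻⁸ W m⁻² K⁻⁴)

S = 858/2.09² = 196.4 W m⁻².
T_eq = [S(1−A)/(4σ)]^(1/4) = [196.4×0.33/(4×5.67×10⁻⁸)]^(1/4) = 130.0 K.
ΔT = T_surf − T_eq = 192 − 130.0.

ΔT ≈ 62.0 K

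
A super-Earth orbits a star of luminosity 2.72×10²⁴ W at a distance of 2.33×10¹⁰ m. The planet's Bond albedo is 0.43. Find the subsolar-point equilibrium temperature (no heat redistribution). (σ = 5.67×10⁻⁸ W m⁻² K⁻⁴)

T_ss ≈ 252 K

Flux: S = L/(4πd²) = 2.72×10²⁴/(4π×(2.33×10¹⁰)²) = 399 W m⁻².
At the subsolar point the surface absorbs S(1−A) and emits σT⁴ per unit area — no factor of 4, since only the local patch is in balance.
T = [399 × 0.57 / 5.67×10⁻⁸]^(1/4) = (4.01×10⁹)^(1/4) = 252 K.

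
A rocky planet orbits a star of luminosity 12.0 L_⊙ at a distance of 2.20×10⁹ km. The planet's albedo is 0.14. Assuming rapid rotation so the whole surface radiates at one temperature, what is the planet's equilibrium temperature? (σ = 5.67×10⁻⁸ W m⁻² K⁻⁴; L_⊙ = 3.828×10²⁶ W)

d = 2.20×10⁹ km = 2.20×10¹² m.
L = 12.0 × 3.828×10²⁶ = 4.59×10²⁷ W.
Flux: S = L/(4πd²) = 4.59×10²⁷/(4π×(2.20×10¹²)²) = 75.5 W m⁻².
Energy balance: absorbed = emitted ⇒ πR²·S(1−A) = 4πR²·σT_eq⁴, so T_eq⁴ = S(1−A)/(4σ).
T_eq = [75.5 × 0.86 / (4 × 5.67×10⁻⁸)]^(1/4) = (2.86×10⁸)^(1/4) = 130 K.

T_eq ≈ 130 K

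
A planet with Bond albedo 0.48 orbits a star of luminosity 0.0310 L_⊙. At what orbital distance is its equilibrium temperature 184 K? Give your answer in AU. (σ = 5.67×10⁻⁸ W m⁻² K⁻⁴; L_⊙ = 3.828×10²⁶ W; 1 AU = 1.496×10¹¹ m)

d ≈ 0.291 AU

L = 0.0310 × 3.828×10²⁶ = 1.19×10²⁵ W.
From T_eq⁴ = L(1−A)/(16πσd²): d = √[L(1−A)/(16πσT_eq⁴)].
d = √[1.19×10²⁵ × 0.52 / (16π × 5.67×10⁻⁸ × (184)⁴)] = 4.35×10¹⁰ m = 0.291 AU.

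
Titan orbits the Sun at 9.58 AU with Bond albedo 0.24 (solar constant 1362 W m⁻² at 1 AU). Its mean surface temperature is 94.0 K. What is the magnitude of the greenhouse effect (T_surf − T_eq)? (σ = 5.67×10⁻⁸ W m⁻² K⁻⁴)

S = 1362/9.58² = 14.84 W m⁻².
T_eq = [S(1−A)/(4σ)]^(1/4) = [14.84×0.76/(4×5.67×10⁻⁸)]^(1/4) = 84.0 K.
ΔT = T_surf − T_eq = 94 − 84.0.

ΔT ≈ 10.0 K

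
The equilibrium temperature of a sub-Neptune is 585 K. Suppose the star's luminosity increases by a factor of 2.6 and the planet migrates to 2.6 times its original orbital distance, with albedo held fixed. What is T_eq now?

T_eq ≈ 461 K

T_eq ∝ L^(1/4) · d^(−1/2).
T′ = 585 × 2.6^(1/4) / 2.6^(1/2) = 461 K.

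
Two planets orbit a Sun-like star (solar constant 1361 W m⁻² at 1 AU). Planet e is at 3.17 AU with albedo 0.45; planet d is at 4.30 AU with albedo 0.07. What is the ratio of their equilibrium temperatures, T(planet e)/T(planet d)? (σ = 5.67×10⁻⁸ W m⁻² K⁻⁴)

T_eq = [S₀(1−A)/(4σd²)]^(1/4), so T ∝ (1−A)^(1/4) / √d.
T₁ = [1361×0.55/(4×5.67×10⁻⁸×3.17²)]^(1/4) = 134.62 K.
T₂ = [1361×0.93/(4×5.67×10⁻⁸×4.30²)]^(1/4) = 131.81 K.

T₁/T₂ ≈ 1.021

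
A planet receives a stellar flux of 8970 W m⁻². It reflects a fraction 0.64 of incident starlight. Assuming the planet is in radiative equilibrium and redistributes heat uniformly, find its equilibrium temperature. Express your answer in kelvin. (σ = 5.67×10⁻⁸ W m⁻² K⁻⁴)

Energy balance: absorbed = emitted ⇒ πR²·S(1−A) = 4πR²·σT_eq⁴, so T_eq⁴ = S(1−A)/(4σ).
T_eq = [8970 × 0.36 / (4 × 5.67×10⁻⁸)]^(1/4) = (1.42×10¹⁰)^(1/4) = 345 K.

T_eq ≈ 345 K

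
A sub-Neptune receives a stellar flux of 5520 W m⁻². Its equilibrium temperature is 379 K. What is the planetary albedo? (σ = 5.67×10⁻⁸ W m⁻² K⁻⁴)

A ≈ 0.15

From T_eq⁴ = S(1−A)/(4σ): 1−A = 4σT_eq⁴/S.
1−A = 4 × 5.67×10⁻⁸ × (379)⁴ / 5520 = 0.848.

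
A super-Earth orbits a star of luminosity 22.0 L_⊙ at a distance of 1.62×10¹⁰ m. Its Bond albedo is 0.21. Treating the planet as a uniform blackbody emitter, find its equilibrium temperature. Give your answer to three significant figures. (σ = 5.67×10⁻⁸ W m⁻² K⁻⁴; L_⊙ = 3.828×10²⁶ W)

L = 22.0 × 3.828×10²⁶ = 8.42×10²⁷ W.
Flux: S = L/(4πd²) = 8.42×10²⁷/(4π×(1.62×10¹⁰)²) = 2.55×10⁶ W m⁻².
Energy balance: absorbed = emitted ⇒ πR²·S(1−A) = 4πR²·σT_eq⁴, so T_eq⁴ = S(1−A)/(4σ).
T_eq = [2.55×10⁶ × 0.79 / (4 × 5.67×10⁻⁸)]^(1/4) = (8.89×10¹²)^(1/4) = 1730 K.

T_eq ≈ 1730 K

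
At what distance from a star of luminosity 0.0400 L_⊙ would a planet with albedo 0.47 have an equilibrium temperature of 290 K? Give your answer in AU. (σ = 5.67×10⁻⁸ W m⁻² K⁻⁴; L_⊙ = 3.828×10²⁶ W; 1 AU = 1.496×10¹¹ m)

L = 0.0400 × 3.828×10²⁶ = 1.53×10²⁵ W.
From T_eq⁴ = L(1−A)/(16πσd²): d = √[L(1−A)/(16πσT_eq⁴)].
d = √[1.53×10²⁵ × 0.53 / (16π × 5.67×10⁻⁸ × (290)⁴)] = 2.01×10¹⁰ m = 0.134 AU.

d ≈ 0.134 AU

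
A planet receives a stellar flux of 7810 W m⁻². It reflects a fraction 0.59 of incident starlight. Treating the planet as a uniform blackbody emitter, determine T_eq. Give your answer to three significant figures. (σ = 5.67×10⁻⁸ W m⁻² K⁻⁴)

T_eq ≈ 345 K

Energy balance: absorbed = emitted ⇒ πR²·S(1−A) = 4πR²·σT_eq⁴, so T_eq⁴ = S(1−A)/(4σ).
T_eq = [7810 × 0.41 / (4 × 5.67×10⁻⁸)]^(1/4) = (1.41×10¹⁰)^(1/4) = 345 K.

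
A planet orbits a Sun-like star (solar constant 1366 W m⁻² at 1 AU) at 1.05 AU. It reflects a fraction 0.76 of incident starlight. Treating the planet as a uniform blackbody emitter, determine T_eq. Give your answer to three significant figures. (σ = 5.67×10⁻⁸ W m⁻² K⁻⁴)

T_eq ≈ 190 K

Flux at 1.05 AU: S = 1366/1.05² = 1240 W m⁻².
Energy balance: absorbed = emitted ⇒ πR²·S(1−A) = 4πR²·σT_eq⁴, so T_eq⁴ = S(1−A)/(4σ).
T_eq = [1240 × 0.24 / (4 × 5.67×10⁻⁸)]^(1/4) = (1.31×10⁹)^(1/4) = 190 K.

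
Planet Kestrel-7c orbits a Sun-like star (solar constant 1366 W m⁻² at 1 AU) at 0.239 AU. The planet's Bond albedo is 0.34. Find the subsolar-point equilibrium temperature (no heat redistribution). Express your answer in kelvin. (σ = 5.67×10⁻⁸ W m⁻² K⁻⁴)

T_ss ≈ 726 K

Flux at 0.239 AU: S = 1366/0.239² = 2.39×10⁴ W m⁻².
At the subsolar point the surface absorbs S(1−A) and emits σT⁴ per unit area — no factor of 4, since only the local patch is in balance.
T = [2.39×10⁴ × 0.66 / 5.67×10⁻⁸]^(1/4) = (2.78×10¹¹)^(1/4) = 726 K.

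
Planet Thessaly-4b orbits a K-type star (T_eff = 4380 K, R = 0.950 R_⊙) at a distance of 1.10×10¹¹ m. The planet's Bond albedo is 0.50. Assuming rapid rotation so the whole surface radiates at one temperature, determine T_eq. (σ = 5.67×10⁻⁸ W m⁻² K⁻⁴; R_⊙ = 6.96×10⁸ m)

R_⋆ = 0.950 × 6.96×10⁸ = 6.61×10⁸ m.
L = 4πR_⋆²σT_⋆⁴ = 4π(6.61×10⁸)² × 5.67×10⁻⁸ × (4380)⁴ = 1.15×10²⁶ W.
S = L/(4πd²) = 754 W m⁻².
Energy balance: absorbed = emitted ⇒ πR²·S(1−A) = 4πR²·σT_eq⁴, so T_eq⁴ = S(1−A)/(4σ).
T_eq = [754 × 0.50 / (4 × 5.67×10⁻⁸)]^(1/4) = (1.66×10⁹)^(1/4) = 202 K.

T_eq ≈ 202 K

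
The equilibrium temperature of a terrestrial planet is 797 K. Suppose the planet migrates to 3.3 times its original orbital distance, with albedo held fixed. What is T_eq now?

T_eq ≈ 439 K

T_eq ∝ L^(1/4) · d^(−1/2).
T′ = 797 / 3.3^(1/2) = 439 K.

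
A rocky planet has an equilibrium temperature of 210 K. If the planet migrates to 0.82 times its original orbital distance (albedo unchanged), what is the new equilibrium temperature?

T_eq ≈ 232 K

T_eq ∝ L^(1/4) · d^(−1/2).
T′ = 210 / 0.82^(1/2) = 232 K.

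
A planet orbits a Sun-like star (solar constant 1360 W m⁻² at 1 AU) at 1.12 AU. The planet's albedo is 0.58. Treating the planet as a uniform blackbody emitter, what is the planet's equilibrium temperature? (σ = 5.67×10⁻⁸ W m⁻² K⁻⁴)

T_eq ≈ 212 K

Flux at 1.12 AU: S = 1360/1.12² = 1080 W m⁻².
Energy balance: absorbed = emitted ⇒ πR²·S(1−A) = 4πR²·σT_eq⁴, so T_eq⁴ = S(1−A)/(4σ).
T_eq = [1080 × 0.42 / (4 × 5.67×10⁻⁸)]^(1/4) = (2.01×10⁹)^(1/4) = 212 K.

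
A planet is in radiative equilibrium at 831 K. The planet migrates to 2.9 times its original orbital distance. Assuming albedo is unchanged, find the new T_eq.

T_eq ≈ 488 K

T_eq ∝ L^(1/4) · d^(−1/2).
T′ = 831 / 2.9^(1/2) = 488 K.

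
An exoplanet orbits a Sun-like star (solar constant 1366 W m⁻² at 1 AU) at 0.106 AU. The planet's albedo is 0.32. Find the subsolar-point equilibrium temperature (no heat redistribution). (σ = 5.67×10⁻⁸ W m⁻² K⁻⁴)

Flux at 0.106 AU: S = 1366/0.106² = 1.22×10⁵ W m⁻².
At the subsolar point the surface absorbs S(1−A) and emits σT⁴ per unit area — no factor of 4, since only the local patch is in balance.
T = [1.22×10⁵ × 0.68 / 5.67×10⁻⁸]^(1/4) = (1.46×10¹²)^(1/4) = 1100 K.

T_ss ≈ 1100 K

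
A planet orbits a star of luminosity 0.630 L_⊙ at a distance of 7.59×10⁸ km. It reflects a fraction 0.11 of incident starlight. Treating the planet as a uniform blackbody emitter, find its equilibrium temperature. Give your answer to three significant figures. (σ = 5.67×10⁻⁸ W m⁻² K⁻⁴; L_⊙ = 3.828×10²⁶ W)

T_eq ≈ 107 K

d = 7.59×10⁸ km = 7.59×10¹¹ m.
L = 0.630 × 3.828×10²⁶ = 2.41×10²⁶ W.
Flux: S = L/(4πd²) = 2.41×10²⁶/(4π×(7.59×10¹¹)²) = 33.3 W m⁻².
Energy balance: absorbed = emitted ⇒ πR²·S(1−A) = 4πR²·σT_eq⁴, so T_eq⁴ = S(1−A)/(4σ).
T_eq = [33.3 × 0.89 / (4 × 5.67×10⁻⁸)]^(1/4) = (1.31×10⁸)^(1/4) = 107 K.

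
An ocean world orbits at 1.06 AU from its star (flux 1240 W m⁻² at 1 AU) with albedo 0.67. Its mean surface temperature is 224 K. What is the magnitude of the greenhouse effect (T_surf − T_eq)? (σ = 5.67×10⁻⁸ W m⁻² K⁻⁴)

S = 1240/1.06² = 1104 W m⁻².
T_eq = [S(1−A)/(4σ)]^(1/4) = [1104×0.33/(4×5.67×10⁻⁸)]^(1/4) = 200.2 K.
ΔT = T_surf − T_eq = 224 − 200.2.

ΔT ≈ 23.8 K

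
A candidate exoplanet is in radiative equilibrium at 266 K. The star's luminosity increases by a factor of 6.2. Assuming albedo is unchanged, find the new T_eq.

T_eq ∝ L^(1/4) · d^(−1/2).
T′ = 266 × 6.2^(1/4) = 420 K.

T_eq ≈ 420 K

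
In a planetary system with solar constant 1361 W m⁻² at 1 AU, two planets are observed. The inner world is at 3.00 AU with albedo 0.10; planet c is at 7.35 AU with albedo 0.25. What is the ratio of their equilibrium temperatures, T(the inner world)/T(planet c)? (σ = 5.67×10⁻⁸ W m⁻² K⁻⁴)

T_eq = [S₀(1−A)/(4σd²)]^(1/4), so T ∝ (1−A)^(1/4) / √d.
T₁ = [1361×0.90/(4×5.67×10⁻⁸×3.00²)]^(1/4) = 156.51 K.
T₂ = [1361×0.75/(4×5.67×10⁻⁸×7.35²)]^(1/4) = 95.54 K.

T₁/T₂ ≈ 1.638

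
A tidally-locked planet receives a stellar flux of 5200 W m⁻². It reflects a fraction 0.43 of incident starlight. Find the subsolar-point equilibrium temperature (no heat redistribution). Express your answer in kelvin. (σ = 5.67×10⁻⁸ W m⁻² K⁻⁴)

At the subsolar point the surface absorbs S(1−A) and emits σT⁴ per unit area — no factor of 4, since only the local patch is in balance.
T = [5200 × 0.57 / 5.67×10⁻⁸]^(1/4) = (5.23×10¹⁰)^(1/4) = 478 K.

T_ss ≈ 478 K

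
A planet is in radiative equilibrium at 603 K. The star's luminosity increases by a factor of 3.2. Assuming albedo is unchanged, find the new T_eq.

T_eq ≈ 807 K

T_eq ∝ L^(1/4) · d^(−1/2).
T′ = 603 × 3.2^(1/4) = 807 K.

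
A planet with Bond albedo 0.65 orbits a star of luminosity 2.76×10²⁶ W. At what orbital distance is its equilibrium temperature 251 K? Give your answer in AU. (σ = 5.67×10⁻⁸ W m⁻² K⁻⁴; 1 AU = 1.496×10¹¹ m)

d ≈ 0.618 AU

From T_eq⁴ = L(1−A)/(16πσd²): d = √[L(1−A)/(16πσT_eq⁴)].
d = √[2.76×10²⁶ × 0.35 / (16π × 5.67×10⁻⁸ × (251)⁴)] = 9.24×10¹⁰ m = 0.618 AU.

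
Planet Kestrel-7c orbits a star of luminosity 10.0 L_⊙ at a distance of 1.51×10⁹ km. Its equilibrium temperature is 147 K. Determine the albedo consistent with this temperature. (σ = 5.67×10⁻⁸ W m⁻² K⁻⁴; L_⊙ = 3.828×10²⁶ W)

d = 1.51×10⁹ km = 1.51×10¹² m.
L = 10.0 × 3.828×10²⁶ = 3.83×10²⁷ W.
Flux: S = L/(4πd²) = 3.83×10²⁷/(4π×(1.51×10¹²)²) = 134 W m⁻².
From T_eq⁴ = S(1−A)/(4σ): 1−A = 4σT_eq⁴/S.
1−A = 4 × 5.67×10⁻⁸ × (147)⁴ / 134 = 0.793.

A ≈ 0.21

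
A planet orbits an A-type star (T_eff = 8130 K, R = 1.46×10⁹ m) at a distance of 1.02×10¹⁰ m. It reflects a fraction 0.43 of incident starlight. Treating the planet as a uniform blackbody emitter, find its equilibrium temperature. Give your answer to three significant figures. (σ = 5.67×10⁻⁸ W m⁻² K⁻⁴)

T_eq ≈ 1890 K

L = 4πR_⋆²σT_⋆⁴ = 4π(1.46×10⁹)² × 5.67×10⁻⁸ × (8130)⁴ = 6.64×10²⁷ W.
S = L/(4πd²) = 5.08×10⁶ W m⁻².
Energy balance: absorbed = emitted ⇒ πR²·S(1−A) = 4πR²·σT_eq⁴, so T_eq⁴ = S(1−A)/(4σ).
T_eq = [5.08×10⁶ × 0.57 / (4 × 5.67×10⁻⁸)]^(1/4) = (1.28×10¹³)^(1/4) = 1890 K.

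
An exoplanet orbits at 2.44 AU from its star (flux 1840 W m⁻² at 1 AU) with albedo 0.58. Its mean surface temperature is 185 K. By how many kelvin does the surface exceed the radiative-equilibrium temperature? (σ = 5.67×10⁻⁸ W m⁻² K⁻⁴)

S = 1840/2.44² = 309.1 W m⁻².
T_eq = [S(1−A)/(4σ)]^(1/4) = [309.1×0.42/(4×5.67×10⁻⁸)]^(1/4) = 154.7 K.
ΔT = T_surf − T_eq = 185 − 154.7.

ΔT ≈ 30.3 K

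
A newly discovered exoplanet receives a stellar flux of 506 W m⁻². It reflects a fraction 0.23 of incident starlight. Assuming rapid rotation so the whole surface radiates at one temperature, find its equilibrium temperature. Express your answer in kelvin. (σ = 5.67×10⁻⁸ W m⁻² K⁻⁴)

T_eq ≈ 204 K

Energy balance: absorbed = emitted ⇒ πR²·S(1−A) = 4πR²·σT_eq⁴, so T_eq⁴ = S(1−A)/(4σ).
T_eq = [506 × 0.77 / (4 × 5.67×10⁻⁸)]^(1/4) = (1.72×10⁹)^(1/4) = 204 K.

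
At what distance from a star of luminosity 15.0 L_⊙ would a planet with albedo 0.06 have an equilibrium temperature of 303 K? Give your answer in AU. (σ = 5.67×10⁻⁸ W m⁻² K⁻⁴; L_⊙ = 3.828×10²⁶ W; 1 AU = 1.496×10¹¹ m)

d ≈ 3.17 AU

L = 15.0 × 3.828×10²⁶ = 5.74×10²⁷ W.
From T_eq⁴ = L(1−A)/(16πσd²): d = √[L(1−A)/(16πσT_eq⁴)].
d = √[5.74×10²⁷ × 0.94 / (16π × 5.67×10⁻⁸ × (303)⁴)] = 4.74×10¹¹ m = 3.17 AU.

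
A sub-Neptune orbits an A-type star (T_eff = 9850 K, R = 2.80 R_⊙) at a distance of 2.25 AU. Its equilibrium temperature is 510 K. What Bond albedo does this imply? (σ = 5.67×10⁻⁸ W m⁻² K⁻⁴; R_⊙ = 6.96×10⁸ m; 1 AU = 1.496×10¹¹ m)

A ≈ 0.14

R_⋆ = 2.80 × 6.96×10⁸ = 1.95×10⁹ m.
d = 2.25 AU = 3.37×10¹¹ m.
L = 4πR_⋆²σT_⋆⁴ = 4π(1.95×10⁹)² × 5.67×10⁻⁸ × (9850)⁴ = 2.55×10²⁸ W.
S = L/(4πd²) = 1.79×10⁴ W m⁻².
From T_eq⁴ = S(1−A)/(4σ): 1−A = 4σT_eq⁴/S.
1−A = 4 × 5.67×10⁻⁸ × (510)⁴ / 1.79×10⁴ = 0.858.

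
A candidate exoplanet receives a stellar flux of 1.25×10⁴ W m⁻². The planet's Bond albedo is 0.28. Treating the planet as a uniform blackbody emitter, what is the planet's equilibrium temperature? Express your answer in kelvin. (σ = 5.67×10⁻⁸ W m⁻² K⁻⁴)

Energy balance: absorbed = emitted ⇒ πR²·S(1−A) = 4πR²·σT_eq⁴, so T_eq⁴ = S(1−A)/(4σ).
T_eq = [1.25×10⁴ × 0.72 / (4 × 5.67×10⁻⁸)]^(1/4) = (3.97×10¹⁰)^(1/4) = 446 K.

T_eq ≈ 446 K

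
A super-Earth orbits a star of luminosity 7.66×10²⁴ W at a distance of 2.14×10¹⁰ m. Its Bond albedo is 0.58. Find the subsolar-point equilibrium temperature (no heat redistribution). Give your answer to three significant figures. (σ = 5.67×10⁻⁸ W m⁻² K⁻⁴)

T_ss ≈ 315 K

Flux: S = L/(4πd²) = 7.66×10²⁴/(4π×(2.14×10¹⁰)²) = 1330 W m⁻².
At the subsolar point the surface absorbs S(1−A) and emits σT⁴ per unit area — no factor of 4, since only the local patch is in balance.
T = [1330 × 0.42 / 5.67×10⁻⁸]^(1/4) = (9.86×10⁹)^(1/4) = 315 K.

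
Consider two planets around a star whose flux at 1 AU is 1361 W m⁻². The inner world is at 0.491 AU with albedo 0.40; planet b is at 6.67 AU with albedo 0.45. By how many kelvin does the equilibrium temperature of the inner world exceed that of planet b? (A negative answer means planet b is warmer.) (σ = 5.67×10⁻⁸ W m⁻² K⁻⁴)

ΔT ≈ 256.8 K

T_eq = [S₀(1−A)/(4σd²)]^(1/4), so T ∝ (1−A)^(1/4) / √d.
T₁ = [1361×0.60/(4×5.67×10⁻⁸×0.491²)]^(1/4) = 349.58 K.
T₂ = [1361×0.55/(4×5.67×10⁻⁸×6.67²)]^(1/4) = 92.81 K.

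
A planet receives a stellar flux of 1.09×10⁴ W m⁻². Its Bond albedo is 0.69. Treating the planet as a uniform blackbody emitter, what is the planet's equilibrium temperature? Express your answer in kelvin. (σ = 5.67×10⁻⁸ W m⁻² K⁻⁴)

Energy balance: absorbed = emitted ⇒ πR²·S(1−A) = 4πR²·σT_eq⁴, so T_eq⁴ = S(1−A)/(4σ).
T_eq = [1.09×10⁴ × 0.31 / (4 × 5.67×10⁻⁸)]^(1/4) = (1.49×10¹⁰)^(1/4) = 349 K.

T_eq ≈ 349 K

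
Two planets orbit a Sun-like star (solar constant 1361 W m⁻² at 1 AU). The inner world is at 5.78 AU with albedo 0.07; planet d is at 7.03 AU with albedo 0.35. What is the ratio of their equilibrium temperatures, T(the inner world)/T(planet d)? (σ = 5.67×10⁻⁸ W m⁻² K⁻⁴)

T_eq = [S₀(1−A)/(4σd²)]^(1/4), so T ∝ (1−A)^(1/4) / √d.
T₁ = [1361×0.93/(4×5.67×10⁻⁸×5.78²)]^(1/4) = 113.69 K.
T₂ = [1361×0.65/(4×5.67×10⁻⁸×7.03²)]^(1/4) = 94.26 K.

T₁/T₂ ≈ 1.206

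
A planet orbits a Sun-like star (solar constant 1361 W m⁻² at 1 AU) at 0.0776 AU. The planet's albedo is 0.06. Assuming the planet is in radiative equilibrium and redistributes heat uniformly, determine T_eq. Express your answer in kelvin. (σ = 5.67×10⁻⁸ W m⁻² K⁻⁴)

T_eq ≈ 984 K

Flux at 0.0776 AU: S = 1361/0.0776² = 2.26×10⁵ W m⁻².
Energy balance: absorbed = emitted ⇒ πR²·S(1−A) = 4πR²·σT_eq⁴, so T_eq⁴ = S(1−A)/(4σ).
T_eq = [2.26×10⁵ × 0.94 / (4 × 5.67×10⁻⁸)]^(1/4) = (9.37×10¹¹)^(1/4) = 984 K.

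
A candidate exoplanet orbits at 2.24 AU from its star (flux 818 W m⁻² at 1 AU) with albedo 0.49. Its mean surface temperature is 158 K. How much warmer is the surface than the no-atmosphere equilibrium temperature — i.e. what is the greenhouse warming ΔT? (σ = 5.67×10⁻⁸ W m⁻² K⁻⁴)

ΔT ≈ 19.6 K

S = 818/2.24² = 163.0 W m⁻².
T_eq = [S(1−A)/(4σ)]^(1/4) = [163.0×0.51/(4×5.67×10⁻⁸)]^(1/4) = 138.4 K.
ΔT = T_surf − T_eq = 158 − 138.4.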